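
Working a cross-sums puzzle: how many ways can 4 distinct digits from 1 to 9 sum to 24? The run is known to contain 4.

3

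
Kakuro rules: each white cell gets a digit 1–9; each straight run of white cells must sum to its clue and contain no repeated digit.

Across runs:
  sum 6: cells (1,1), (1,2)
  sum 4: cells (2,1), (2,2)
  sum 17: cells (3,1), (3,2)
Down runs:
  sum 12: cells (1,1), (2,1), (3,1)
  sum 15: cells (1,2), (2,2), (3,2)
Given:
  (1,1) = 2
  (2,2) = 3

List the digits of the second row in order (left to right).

4 in 2 cells must be {1,3}; 17 in 2 cells must be {8,9}.
(1,2) = 6 − 2 = 4 completes the 6 across.
(2,1) = 4 − 3 = 1 completes the 4 across.
(3,1) = 12 − 3 = 9 completes the 12 down.
(3,2) = 17 − 9 = 8 completes the 17 across.

1 3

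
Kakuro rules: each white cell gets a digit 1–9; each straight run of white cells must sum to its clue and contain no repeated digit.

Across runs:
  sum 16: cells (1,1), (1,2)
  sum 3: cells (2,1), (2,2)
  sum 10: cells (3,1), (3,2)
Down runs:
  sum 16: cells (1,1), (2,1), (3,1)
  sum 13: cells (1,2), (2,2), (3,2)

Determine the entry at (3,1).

16 in 2 cells must be {7,9}; 3 in 2 cells must be {1,2}.
Nothing is forced directly, so branch on (1,1), whose candidates are 7 or 9. If (1,1) = 7: that forces (1,2) = 9, (2,1) = 1, after which (2,2) would have to be in {2} for the 3 across but in {1,3} for the 13 down — contradiction. So (1,1) = 9.
(1,2) = 16 − 9 = 7 completes the 16 across.
Nothing is forced directly, so branch on (2,1), whose candidates are 1 or 2. If (2,1) = 2: that forces (2,2) = 1, after which (3,1) would have to be in {1,2,3,4,6,7,8,9} for the 10 across but in {5} for the 16 down — contradiction. So (2,1) = 1.
(2,2) = 3 − 1 = 2 completes the 3 across.
(3,1) = 16 − 10 = 6 completes the 16 down.
(3,2) = 10 − 6 = 4 completes the 10 across.

6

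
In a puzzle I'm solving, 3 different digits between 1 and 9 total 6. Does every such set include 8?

No

The only way to make 6 from 3 distinct digits is {1,2,3}, which does not contain 8.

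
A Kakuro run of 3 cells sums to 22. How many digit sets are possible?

3 distinct digits from 1–9 sum between 6 and 24.
Enumerating: {5,8,9}, {6,7,9}.

2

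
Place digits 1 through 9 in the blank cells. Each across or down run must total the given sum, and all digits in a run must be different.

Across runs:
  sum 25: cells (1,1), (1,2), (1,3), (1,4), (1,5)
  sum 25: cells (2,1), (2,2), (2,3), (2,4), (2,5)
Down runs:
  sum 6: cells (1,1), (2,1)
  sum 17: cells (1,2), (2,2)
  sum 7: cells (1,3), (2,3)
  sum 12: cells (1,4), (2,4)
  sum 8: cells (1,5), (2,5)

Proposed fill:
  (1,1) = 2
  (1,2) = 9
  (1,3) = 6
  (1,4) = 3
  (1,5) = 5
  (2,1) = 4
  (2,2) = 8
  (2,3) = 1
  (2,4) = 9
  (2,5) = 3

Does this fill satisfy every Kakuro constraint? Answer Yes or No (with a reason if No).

Yes

Across: 2+9+6+3+5=25; 4+8+1+9+3=25. Down: 2+4=6; 9+8=17; 6+1=7; 3+9=12; 5+3=8. No digit repeats within any run.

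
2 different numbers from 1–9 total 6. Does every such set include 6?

No

Counterexample: {1,5} sums to 6 without using 6.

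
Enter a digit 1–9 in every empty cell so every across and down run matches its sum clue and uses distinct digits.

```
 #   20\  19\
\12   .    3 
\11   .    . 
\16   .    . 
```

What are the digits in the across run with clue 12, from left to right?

16 in 2 cells must be {7,9}.
R1C1 = 12 − 3 = 9 completes the 12 across.
R3C1 = 7: the only remaining digit allowed by both the 16 across and the 20 down.
R3C2 = 16 − 7 = 9 completes the 16 across.
R2C1 = 20 − 16 = 4 completes the 20 down.
R2C2 = 11 − 4 = 7 completes the 11 across.

9 3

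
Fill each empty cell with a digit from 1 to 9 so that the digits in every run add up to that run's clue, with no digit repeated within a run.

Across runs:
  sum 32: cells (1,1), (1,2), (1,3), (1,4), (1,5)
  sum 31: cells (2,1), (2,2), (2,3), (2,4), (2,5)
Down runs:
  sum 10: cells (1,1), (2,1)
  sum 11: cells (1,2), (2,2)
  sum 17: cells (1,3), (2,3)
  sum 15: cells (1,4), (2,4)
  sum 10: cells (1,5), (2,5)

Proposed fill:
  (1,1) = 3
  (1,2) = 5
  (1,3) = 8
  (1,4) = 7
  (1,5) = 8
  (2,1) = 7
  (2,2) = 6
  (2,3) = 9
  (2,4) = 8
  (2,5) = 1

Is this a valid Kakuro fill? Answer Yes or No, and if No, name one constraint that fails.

No — the across run (1,1)–(1,5) sums to 31, not 32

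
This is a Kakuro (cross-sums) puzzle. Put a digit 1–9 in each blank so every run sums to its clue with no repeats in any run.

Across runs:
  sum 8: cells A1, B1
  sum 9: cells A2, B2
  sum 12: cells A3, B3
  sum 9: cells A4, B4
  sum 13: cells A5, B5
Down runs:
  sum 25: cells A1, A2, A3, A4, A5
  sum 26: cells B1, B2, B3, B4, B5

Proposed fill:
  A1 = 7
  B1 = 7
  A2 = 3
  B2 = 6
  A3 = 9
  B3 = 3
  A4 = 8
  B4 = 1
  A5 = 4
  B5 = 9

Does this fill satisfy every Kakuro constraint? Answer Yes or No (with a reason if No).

No — the down run A1–A5 sums to 31, not 25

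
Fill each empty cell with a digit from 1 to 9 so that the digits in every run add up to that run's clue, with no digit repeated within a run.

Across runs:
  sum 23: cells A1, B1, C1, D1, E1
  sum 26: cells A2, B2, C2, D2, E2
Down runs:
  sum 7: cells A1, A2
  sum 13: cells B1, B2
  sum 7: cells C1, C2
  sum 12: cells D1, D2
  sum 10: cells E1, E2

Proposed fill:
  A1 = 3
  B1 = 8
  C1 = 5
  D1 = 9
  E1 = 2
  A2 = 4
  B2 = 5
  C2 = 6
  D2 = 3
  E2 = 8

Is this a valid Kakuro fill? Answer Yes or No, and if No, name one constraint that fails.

No — the across run A1–E1 sums to 27, not 23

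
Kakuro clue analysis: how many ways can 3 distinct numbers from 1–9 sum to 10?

3 distinct digits from 1–9 sum between 6 and 24.
Enumerating: {1,2,7}, {1,3,6}, {1,4,5}, {2,3,5}.

4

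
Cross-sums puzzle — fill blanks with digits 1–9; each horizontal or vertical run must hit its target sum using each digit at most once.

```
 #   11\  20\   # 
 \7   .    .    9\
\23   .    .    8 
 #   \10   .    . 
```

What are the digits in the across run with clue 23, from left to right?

23 in 3 cells must be {6,8,9}.
R3C3 = 9 − 8 = 1 completes the 9 down.
R3C2 = 10 − 1 = 9 completes the 10 across.
R2C2 = 6: the only remaining digit allowed by both the 23 across and the 20 down.
R1C2 = 20 − 15 = 5 completes the 20 down.
R2C1 = 23 − 14 = 9 completes the 23 across.
R1C1 = 7 − 5 = 2 completes the 7 across.

9 6 8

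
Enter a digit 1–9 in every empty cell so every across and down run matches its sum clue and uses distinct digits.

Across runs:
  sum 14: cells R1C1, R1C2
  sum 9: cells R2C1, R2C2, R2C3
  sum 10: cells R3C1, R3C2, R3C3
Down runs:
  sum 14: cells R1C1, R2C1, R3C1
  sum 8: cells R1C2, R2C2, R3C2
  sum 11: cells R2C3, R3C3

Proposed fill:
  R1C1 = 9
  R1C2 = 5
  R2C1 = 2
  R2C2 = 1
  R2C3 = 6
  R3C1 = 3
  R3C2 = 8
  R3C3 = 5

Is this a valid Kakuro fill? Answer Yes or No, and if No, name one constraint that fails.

No — the down run R1C2–R3C2 sums to 14, not 8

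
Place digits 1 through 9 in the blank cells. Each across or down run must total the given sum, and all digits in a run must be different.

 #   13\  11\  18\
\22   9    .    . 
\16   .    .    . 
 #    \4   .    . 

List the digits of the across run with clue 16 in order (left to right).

4 in 2 cells must be {1,3}.
R2C1 = 13 − 9 = 4 completes the 13 down.
Nothing is forced directly, so branch on R3C2, whose candidates are 1 or 3. If R3C2 = 3: that forces R2C2 = 7, R2C3 = 5, after which R3C3 would have to be in {1} for the 4 across but in {4,6,7,9} for the 18 down — contradiction. So R3C2 = 1.
R3C3 = 4 − 1 = 3 completes the 4 across.
Nothing is forced directly, so branch on R2C2, whose candidates are 3 or 7. If R2C2 = 7: then R1C2 would have to be in {5,6,7,8} for the 22 across but in {3} for the 11 down — contradiction. So R2C2 = 3.
R1C2 = 11 − 4 = 7 completes the 11 down.
R1C3 = 22 − 16 = 6 completes the 22 across.
R2C3 = 16 − 7 = 9 completes the 16 across.

4, 3, 9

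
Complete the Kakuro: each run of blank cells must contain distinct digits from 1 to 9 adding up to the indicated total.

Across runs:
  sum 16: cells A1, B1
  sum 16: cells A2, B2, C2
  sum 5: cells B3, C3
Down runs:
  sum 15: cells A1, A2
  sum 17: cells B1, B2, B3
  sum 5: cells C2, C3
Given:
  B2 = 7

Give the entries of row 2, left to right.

16 in 2 cells must be {7,9}.
Given what's placed, B1 must be 9 to fit the 16 across and 17 down.
B3 = 17 − 16 = 1 completes the 17 down.
C3 = 5 − 1 = 4 completes the 5 across.
A1 = 16 − 9 = 7 completes the 16 across.
A2 = 15 − 7 = 8 completes the 15 down.
C2 = 16 − 15 = 1 completes the 16 across.

8, 7, 1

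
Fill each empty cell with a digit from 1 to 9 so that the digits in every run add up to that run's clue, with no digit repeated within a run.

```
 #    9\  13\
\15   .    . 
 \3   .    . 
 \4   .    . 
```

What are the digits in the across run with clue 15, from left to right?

3 in 2 cells must be {1,2}; 4 in 2 cells must be {1,3}.
The 15 across and the 9 down share only 6, so R1C1 = 6.
R1C2 = 15 − 6 = 9 completes the 15 across.
Given what's placed, R2C2 must be 1 to fit the 3 across and 13 down.
R3C1 = 1: the only remaining digit allowed by both the 4 across and the 9 down.
R3C2 = 4 − 1 = 3 completes the 4 across.
R2C1 = 3 − 1 = 2 completes the 3 across.

6, 9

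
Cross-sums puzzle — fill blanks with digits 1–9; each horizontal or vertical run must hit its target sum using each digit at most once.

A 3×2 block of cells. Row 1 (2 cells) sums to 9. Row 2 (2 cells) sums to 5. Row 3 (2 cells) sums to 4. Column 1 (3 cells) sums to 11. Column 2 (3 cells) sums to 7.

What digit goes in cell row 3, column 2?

4 in 2 cells must be {1,3}; 7 in 3 cells must be {1,2,4}.
The 4 across and the 7 down share only 1, so (3,2) = 1.
(3,1) = 4 − 1 = 3 completes the 4 across.
Nothing is forced directly, so branch on (1,2), whose candidates are 2 or 4. If (1,2) = 4: then (1,1) would have to be in {5} for the 9 across but in {1,2,6,7} for the 11 down — contradiction. So (1,2) = 2.
(1,1) = 9 − 2 = 7 completes the 9 across.
(2,1) = 11 − 10 = 1 completes the 11 down.
(2,2) = 5 − 1 = 4 completes the 5 across.

1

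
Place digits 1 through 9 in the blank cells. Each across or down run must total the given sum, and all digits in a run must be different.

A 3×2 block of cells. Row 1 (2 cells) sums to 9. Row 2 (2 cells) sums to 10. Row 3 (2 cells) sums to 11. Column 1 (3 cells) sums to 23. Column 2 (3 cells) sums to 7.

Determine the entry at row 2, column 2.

4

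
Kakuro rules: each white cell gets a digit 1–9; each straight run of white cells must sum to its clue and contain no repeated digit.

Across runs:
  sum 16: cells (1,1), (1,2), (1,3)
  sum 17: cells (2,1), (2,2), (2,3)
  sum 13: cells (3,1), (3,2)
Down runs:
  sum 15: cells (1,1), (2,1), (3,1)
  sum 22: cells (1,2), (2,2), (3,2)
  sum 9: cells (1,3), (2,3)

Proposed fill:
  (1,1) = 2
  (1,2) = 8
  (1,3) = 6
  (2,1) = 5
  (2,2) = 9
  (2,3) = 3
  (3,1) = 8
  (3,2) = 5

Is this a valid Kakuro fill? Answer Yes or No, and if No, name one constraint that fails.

Yes

Across: 2+8+6=16; 5+9+3=17; 8+5=13. Down: 2+5+8=15; 8+9+5=22; 6+3=9. No digit repeats within any run.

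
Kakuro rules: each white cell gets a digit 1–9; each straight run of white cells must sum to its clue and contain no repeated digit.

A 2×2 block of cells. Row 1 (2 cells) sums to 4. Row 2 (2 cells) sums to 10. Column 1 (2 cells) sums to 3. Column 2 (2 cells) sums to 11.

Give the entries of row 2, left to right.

2 8

4 in 2 cells must be {1,3}; 3 in 2 cells must be {1,2}.
The 4 across and the 3 down share only 1, so (1,1) = 1.
(1,2) = 4 − 1 = 3 completes the 4 across.
(2,1) = 3 − 1 = 2 completes the 3 down.
(2,2) = 10 − 2 = 8 completes the 10 across.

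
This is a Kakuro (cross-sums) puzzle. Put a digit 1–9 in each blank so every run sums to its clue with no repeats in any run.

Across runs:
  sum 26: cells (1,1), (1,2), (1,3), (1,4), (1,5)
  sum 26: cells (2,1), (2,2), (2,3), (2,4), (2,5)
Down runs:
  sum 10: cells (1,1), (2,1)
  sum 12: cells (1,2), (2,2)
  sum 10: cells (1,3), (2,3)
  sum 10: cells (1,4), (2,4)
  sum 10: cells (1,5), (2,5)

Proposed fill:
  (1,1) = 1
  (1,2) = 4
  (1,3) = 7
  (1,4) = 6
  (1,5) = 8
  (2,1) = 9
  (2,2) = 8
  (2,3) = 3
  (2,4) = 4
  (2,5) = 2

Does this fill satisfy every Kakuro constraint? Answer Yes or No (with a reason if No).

Yes

Across: 1+4+7+6+8=26; 9+8+3+4+2=26. Down: 1+9=10; 4+8=12; 7+3=10; 6+4=10; 8+2=10. No digit repeats within any run.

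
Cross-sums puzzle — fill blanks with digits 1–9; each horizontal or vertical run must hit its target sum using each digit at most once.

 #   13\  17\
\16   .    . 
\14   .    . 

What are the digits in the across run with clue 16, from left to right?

7 9

16 in 2 cells must be {7,9}; 17 in 2 cells must be {8,9}.
The 16 across and the 17 down share only 9, so R1C2 = 9.
R2C2 = 17 − 9 = 8 completes the 17 down.
R1C1 = 16 − 9 = 7 completes the 16 across.
R2C1 = 14 − 8 = 6 completes the 14 across.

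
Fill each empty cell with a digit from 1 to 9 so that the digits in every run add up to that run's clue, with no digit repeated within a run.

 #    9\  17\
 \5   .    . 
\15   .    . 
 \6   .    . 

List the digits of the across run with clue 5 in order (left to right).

2, 3

The 15 across and the 9 down share only 6, so R2C1 = 6.
R2C2 = 15 − 6 = 9 completes the 15 across.
Nothing is forced directly, so branch on R1C1, whose candidates are 1 or 2. If R1C1 = 1: then R1C2 would have to be in {4} for the 5 across but in {1,2,3,5,6,7} for the 17 down — contradiction. So R1C1 = 2.
R1C2 = 5 − 2 = 3 completes the 5 across.
R3C1 = 9 − 8 = 1 completes the 9 down.
R3C2 = 6 − 1 = 5 completes the 6 across.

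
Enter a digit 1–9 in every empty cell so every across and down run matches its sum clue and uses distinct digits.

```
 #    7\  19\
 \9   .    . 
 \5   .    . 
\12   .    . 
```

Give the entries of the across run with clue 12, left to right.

4 8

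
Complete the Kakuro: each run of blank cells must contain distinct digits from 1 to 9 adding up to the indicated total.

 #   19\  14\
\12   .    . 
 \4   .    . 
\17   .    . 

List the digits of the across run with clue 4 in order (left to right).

3, 1

4 in 2 cells must be {1,3}; 17 in 2 cells must be {8,9}.
The 4 across and the 19 down share only 3, so R2C1 = 3.
R2C2 = 4 − 3 = 1 completes the 4 across.
Given what's placed, R3C1 must be 9 to fit the 17 across and 19 down.
R3C2 = 17 − 9 = 8 completes the 17 across.
R1C1 = 19 − 12 = 7 completes the 19 down.
R1C2 = 12 − 7 = 5 completes the 12 across.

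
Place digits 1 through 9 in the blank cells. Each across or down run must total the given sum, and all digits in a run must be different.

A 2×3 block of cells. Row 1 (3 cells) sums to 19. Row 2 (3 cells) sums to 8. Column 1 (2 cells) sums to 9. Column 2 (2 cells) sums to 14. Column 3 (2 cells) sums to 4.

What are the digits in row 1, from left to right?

4 in 2 cells must be {1,3}.
The 19 across and the 4 down share only 3, so (1,3) = 3.
The 8 across and the 14 down share only 5, so (2,2) = 5.
(2,3) = 4 − 3 = 1 completes the 4 down.
(1,1) = 7: the only remaining digit allowed by both the 19 across and the 9 down.
(1,2) = 19 − 10 = 9 completes the 19 across.
(2,1) = 8 − 6 = 2 completes the 8 across.

7 9 3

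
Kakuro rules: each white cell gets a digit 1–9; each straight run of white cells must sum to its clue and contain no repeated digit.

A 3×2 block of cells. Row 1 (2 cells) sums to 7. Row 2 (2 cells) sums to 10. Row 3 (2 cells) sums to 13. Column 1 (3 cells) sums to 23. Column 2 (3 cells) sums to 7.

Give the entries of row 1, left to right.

23 in 3 cells must be {6,8,9}; 7 in 3 cells must be {1,2,4}.
The 7 across and the 23 down share only 6, so (1,1) = 6.
(1,2) = 7 − 6 = 1 completes the 7 across.
Given what's placed, (3,2) must be 4 to fit the 13 across and 7 down.
(2,2) = 7 − 5 = 2 completes the 7 down.
(3,1) = 13 − 4 = 9 completes the 13 across.
(2,1) = 10 − 2 = 8 completes the 10 across.

6 1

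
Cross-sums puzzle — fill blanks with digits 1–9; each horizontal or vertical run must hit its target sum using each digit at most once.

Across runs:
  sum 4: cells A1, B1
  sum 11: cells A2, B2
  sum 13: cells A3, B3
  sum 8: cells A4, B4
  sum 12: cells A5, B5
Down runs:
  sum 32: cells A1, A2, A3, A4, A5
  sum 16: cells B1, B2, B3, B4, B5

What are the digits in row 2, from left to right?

4 in 2 cells must be {1,3}; 16 in 5 cells must be {1,2,3,4,6}.
Only 3 fits A1 under both its across sum 4 and down sum 32.
B1 = 4 − 3 = 1 completes the 4 across.
Nothing is forced directly, so branch on A4, whose candidates are 5 or 7. If A4 = 7: then B4 would have to be in {1} for the 8 across but in {2,3,4,6} for the 16 down — contradiction. So A4 = 5.
B4 = 8 − 5 = 3 completes the 8 across.
B5 = 4: the only remaining digit allowed by both the 12 across and the 16 down.
Given what's placed, B3 must be 6 to fit the 13 across and 16 down.
A5 = 12 − 4 = 8 completes the 12 across.
B2 = 16 − 14 = 2 completes the 16 down.
A3 = 13 − 6 = 7 completes the 13 across.
A2 = 11 − 2 = 9 completes the 11 across.

9 2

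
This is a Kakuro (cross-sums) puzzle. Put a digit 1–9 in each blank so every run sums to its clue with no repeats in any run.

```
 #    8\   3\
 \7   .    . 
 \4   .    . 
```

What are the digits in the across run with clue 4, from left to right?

3 1

4 in 2 cells must be {1,3}; 3 in 2 cells must be {1,2}.
The 4 across and the 3 down share only 1, so R2C2 = 1.
R1C2 = 3 − 1 = 2 completes the 3 down.
R2C1 = 4 − 1 = 3 completes the 4 across.
R1C1 = 7 − 2 = 5 completes the 7 across.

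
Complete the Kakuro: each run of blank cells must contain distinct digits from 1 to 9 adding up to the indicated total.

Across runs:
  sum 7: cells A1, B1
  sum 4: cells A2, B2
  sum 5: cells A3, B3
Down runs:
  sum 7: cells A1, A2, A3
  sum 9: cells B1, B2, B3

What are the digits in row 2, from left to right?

1, 3

4 in 2 cells must be {1,3}; 7 in 3 cells must be {1,2,4}.
The 4 across and the 7 down share only 1, so A2 = 1.
B2 = 4 − 1 = 3 completes the 4 across.
Nothing is forced directly, so branch on A1, whose candidates are 2 or 4. If A1 = 4: then B1 would have to be in {3} for the 7 across but in {1,2,4,5} for the 9 down — contradiction. So A1 = 2.
B1 = 7 − 2 = 5 completes the 7 across.
A3 = 7 − 3 = 4 completes the 7 down.
B3 = 5 − 4 = 1 completes the 5 across.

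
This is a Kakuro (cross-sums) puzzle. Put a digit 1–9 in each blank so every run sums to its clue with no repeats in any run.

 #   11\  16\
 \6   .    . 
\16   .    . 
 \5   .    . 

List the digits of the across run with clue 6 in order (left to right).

1 5

16 in 2 cells must be {7,9}.
The 16 across and the 11 down share only 7, so R2C1 = 7.
R2C2 = 16 − 7 = 9 completes the 16 across.
Given what's placed, R1C1 must be 1 to fit the 6 across and 11 down.
R1C2 = 6 − 1 = 5 completes the 6 across.
R3C1 = 11 − 8 = 3 completes the 11 down.
R3C2 = 5 − 3 = 2 completes the 5 across.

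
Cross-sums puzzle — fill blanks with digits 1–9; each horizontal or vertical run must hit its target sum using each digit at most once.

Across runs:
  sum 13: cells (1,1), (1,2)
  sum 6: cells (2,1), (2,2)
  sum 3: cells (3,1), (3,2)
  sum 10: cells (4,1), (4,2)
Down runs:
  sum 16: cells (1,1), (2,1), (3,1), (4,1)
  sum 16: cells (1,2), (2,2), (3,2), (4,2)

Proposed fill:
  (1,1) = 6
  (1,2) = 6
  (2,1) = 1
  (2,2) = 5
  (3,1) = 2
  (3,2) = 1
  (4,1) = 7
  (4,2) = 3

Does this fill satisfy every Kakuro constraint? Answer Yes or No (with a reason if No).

No — the across run (1,1)–(1,2) sums to 12, not 13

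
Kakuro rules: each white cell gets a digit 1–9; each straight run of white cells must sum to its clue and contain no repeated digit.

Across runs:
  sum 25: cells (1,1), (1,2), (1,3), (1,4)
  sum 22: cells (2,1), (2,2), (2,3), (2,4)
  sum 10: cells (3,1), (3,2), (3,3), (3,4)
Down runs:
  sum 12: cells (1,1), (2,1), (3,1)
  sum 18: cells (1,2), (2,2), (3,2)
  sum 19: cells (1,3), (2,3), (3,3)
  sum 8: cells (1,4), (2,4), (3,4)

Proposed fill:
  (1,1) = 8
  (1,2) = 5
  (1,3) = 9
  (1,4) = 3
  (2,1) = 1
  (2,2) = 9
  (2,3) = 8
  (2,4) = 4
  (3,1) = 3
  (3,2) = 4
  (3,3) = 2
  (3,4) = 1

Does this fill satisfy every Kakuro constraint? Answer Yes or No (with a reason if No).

Across: 8+5+9+3=25; 1+9+8+4=22; 3+4+2+1=10. Down: 8+1+3=12; 5+9+4=18; 9+8+2=19; 3+4+1=8. No digit repeats within any run.

Yes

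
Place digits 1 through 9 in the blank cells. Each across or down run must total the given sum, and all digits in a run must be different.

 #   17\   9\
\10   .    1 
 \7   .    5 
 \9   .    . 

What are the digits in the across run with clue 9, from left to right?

6 3

R1C1 = 10 − 1 = 9 completes the 10 across.
R2C1 = 7 − 5 = 2 completes the 7 across.
R3C1 = 17 − 11 = 6 completes the 17 down.
R3C2 = 9 − 6 = 3 completes the 9 across.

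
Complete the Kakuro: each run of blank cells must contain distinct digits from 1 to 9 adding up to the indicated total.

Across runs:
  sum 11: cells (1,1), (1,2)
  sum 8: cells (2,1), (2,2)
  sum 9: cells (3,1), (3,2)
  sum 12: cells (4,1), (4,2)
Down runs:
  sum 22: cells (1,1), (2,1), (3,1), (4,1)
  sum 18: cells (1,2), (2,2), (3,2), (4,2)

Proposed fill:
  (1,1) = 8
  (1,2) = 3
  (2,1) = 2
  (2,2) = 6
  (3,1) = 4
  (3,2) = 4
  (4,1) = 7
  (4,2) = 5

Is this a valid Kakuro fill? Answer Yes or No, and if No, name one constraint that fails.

No — the down run (1,1)–(4,1) sums to 21, not 22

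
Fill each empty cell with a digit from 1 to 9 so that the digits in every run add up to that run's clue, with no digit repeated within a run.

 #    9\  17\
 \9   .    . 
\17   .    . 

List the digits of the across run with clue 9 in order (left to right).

1, 8

17 in 2 cells must be {8,9}.
The 9 across and the 17 down share only 8, so R1C2 = 8.
The 17 across and the 9 down share only 8, so R2C1 = 8.
R2C2 = 17 − 8 = 9 completes the 17 across.
R1C1 = 9 − 8 = 1 completes the 9 across.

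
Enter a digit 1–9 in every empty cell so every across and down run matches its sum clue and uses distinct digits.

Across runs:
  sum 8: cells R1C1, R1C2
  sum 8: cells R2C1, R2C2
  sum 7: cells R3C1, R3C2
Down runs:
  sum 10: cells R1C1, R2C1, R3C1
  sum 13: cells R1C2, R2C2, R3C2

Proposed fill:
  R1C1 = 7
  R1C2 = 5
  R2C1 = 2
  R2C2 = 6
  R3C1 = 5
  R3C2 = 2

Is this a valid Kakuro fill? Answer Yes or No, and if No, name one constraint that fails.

No — the across run R1C1–R1C2 sums to 12, not 8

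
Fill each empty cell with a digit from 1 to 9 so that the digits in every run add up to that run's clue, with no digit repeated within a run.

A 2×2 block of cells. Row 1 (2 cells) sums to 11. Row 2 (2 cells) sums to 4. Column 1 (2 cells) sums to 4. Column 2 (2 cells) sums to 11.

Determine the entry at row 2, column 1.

1

4 in 2 cells must be {1,3}.
The 11 across and the 4 down share only 3, so (1,1) = 3.
(1,2) = 11 − 3 = 8 completes the 11 across.
(2,1) = 4 − 3 = 1 completes the 4 down.
(2,2) = 4 − 1 = 3 completes the 4 across.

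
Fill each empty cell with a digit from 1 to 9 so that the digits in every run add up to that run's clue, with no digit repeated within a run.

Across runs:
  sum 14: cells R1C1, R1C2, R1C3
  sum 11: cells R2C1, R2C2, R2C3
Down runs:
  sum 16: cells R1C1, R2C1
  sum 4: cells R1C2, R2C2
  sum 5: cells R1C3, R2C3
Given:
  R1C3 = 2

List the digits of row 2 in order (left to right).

7 1 3

16 in 2 cells must be {7,9}; 4 in 2 cells must be {1,3}.
R1C2 = 3: the only remaining digit allowed by both the 14 across and the 4 down.
R2C1 = 7: only digit in both the 11-across and 16-down candidate sets.
R2C2 = 4 − 3 = 1 completes the 4 down.
R2C3 = 11 − 8 = 3 completes the 11 across.
R1C1 = 14 − 5 = 9 completes the 14 across.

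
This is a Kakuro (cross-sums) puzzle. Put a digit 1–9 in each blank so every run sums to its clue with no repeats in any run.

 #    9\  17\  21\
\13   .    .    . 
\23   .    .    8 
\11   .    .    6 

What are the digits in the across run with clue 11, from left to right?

23 in 3 cells must be {6,8,9}.
R1C3 = 21 − 14 = 7 completes the 21 down.
Given what's placed, R2C1 must be 6 to fit the 23 across and 9 down.
R2C2 = 23 − 14 = 9 completes the 23 across.
Nothing is forced directly, so branch on R1C1, whose candidates are 1 or 2. If R1C1 = 2: then R1C2 would have to be in {4} for the 13 across but in {1,2,3,5,6,7} for the 17 down — contradiction. So R1C1 = 1.
R1C2 = 13 − 8 = 5 completes the 13 across.
R3C1 = 9 − 7 = 2 completes the 9 down.
R3C2 = 11 − 8 = 3 completes the 11 across.

2 3 6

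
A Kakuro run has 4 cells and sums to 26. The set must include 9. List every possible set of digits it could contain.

4 distinct digits from 1–9 sum between 10 and 30.
Keeping only sets containing 9.

{2,7,8,9}; {3,6,8,9}; {4,5,8,9}; {4,6,7,9}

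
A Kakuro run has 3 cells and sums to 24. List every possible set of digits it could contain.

3 distinct digits from 1–9 sum between 6 and 24.
Only one set works: {7,8,9}.

{7,8,9}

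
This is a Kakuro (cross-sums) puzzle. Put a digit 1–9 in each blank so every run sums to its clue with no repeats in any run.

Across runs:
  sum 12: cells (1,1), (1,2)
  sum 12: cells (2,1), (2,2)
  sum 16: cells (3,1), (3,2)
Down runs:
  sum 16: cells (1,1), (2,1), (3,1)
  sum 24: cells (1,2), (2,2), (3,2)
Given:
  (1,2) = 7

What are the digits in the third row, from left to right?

7, 9

16 in 2 cells must be {7,9}; 24 in 3 cells must be {7,8,9}.
(1,1) = 12 − 7 = 5 completes the 12 across.
Given what's placed, (3,2) must be 9 to fit the 16 across and 24 down.
(2,2) = 24 − 16 = 8 completes the 24 down.
(3,1) = 16 − 9 = 7 completes the 16 across.
(2,1) = 12 − 8 = 4 completes the 12 across.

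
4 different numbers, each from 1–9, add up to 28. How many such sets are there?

2

4 distinct digits from 1–9 sum between 10 and 30.
Enumerating: {4,7,8,9}, {5,6,8,9}.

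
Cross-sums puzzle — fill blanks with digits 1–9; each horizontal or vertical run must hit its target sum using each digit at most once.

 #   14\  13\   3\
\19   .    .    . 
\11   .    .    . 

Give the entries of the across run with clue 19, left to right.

8 9 2

3 in 2 cells must be {1,2}.
The 19 across and the 3 down share only 2, so R1C3 = 2.
R2C3 = 3 − 2 = 1 completes the 3 down.
Nothing is forced directly, so branch on R2C1, whose candidates are 6 or 8. If R2C1 = 8: then R1C1 would have to be in {8,9} for the 19 across but in {6} for the 14 down — contradiction. So R2C1 = 6.
R1C1 = 14 − 6 = 8 completes the 14 down.
R1C2 = 19 − 10 = 9 completes the 19 across.
R2C2 = 11 − 7 = 4 completes the 11 across.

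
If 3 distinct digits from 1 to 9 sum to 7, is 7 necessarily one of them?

No

The only way to make 7 from 3 distinct digits is {1,2,4}, which does not contain 7.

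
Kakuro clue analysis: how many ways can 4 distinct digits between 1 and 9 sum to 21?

11

4 distinct digits from 1–9 sum between 10 and 30.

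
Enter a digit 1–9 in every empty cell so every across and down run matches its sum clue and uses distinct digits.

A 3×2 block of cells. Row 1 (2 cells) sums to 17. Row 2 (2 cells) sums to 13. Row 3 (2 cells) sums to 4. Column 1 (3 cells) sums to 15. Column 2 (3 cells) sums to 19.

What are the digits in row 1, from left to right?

8 9

17 in 2 cells must be {8,9}; 4 in 2 cells must be {1,3}.
The 4 across and the 19 down share only 3, so (3,2) = 3.
Given what's placed, (1,2) must be 9 to fit the 17 across and 19 down.
(2,2) = 19 − 12 = 7 completes the 19 down.
(3,1) = 4 − 3 = 1 completes the 4 across.
(1,1) = 17 − 9 = 8 completes the 17 across.
(2,1) = 13 − 7 = 6 completes the 13 across.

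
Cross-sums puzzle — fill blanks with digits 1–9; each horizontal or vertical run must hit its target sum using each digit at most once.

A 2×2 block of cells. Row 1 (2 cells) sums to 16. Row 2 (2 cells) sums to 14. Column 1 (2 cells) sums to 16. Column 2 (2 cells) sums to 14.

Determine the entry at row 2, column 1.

9

16 in 2 cells must be {7,9}.
The 16 across and the 14 down share only 9, so (1,2) = 9.
The 14 across and the 16 down share only 9, so (2,1) = 9.
(2,2) = 14 − 9 = 5 completes the 14 across.
(1,1) = 16 − 9 = 7 completes the 16 across.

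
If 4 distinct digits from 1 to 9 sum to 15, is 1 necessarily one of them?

No

Counterexample: {2,3,4,6} sums to 15 without using 1.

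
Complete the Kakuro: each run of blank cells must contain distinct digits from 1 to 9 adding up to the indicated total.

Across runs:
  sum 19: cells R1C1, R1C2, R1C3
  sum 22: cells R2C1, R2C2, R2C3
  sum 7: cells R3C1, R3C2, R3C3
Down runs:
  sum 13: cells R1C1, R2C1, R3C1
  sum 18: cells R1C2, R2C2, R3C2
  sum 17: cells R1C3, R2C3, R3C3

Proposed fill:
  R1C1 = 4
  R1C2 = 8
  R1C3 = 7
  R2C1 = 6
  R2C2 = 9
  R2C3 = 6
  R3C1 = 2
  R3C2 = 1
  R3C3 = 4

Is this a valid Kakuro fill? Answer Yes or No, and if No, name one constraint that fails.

No — the across run R2C1–R2C3 sums to 21, not 22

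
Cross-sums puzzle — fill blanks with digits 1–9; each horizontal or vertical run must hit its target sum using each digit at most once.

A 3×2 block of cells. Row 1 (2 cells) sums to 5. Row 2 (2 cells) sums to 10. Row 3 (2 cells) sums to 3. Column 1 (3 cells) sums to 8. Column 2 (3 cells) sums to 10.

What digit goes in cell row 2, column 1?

3

3 in 2 cells must be {1,2}.
Nothing is forced directly, so branch on (3,1), whose candidates are 1 or 2. If (3,1) = 2: that forces (1,1) = 1, (1,2) = 4, after which (2,1) would have to be in {1,2,3,4,6,7,8,9} for the 10 across but in {5} for the 8 down — contradiction. So (3,1) = 1.
(3,2) = 3 − 1 = 2 completes the 3 across.
Nothing is forced directly, so branch on (1,2), whose candidates are 1 or 3. If (1,2) = 3: that forces (1,1) = 2, after which (2,1) would have to be in {1,2,3,4,6,7,8,9} for the 10 across but in {5} for the 8 down — contradiction. So (1,2) = 1.
(1,1) = 5 − 1 = 4 completes the 5 across.
(2,1) = 8 − 5 = 3 completes the 8 down.
(2,2) = 10 − 3 = 7 completes the 10 across.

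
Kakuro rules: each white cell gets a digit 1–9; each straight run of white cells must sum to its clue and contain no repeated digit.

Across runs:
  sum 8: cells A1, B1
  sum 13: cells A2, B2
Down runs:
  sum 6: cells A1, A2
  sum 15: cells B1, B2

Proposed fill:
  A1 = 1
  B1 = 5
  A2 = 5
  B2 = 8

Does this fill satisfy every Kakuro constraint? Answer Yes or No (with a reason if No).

No — the across run A1–B1 sums to 6, not 8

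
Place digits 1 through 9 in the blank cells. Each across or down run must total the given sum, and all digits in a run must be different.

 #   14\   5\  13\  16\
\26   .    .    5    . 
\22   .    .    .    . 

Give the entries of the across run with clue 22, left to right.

16 in 2 cells must be {7,9}.
Given what's placed, R1C2 must be 4 to fit the 26 across and 5 down.
Given what's placed, R1C4 must be 9 to fit the 26 across and 16 down.
R2C2 = 5 − 4 = 1 completes the 5 down.
R2C3 = 13 − 5 = 8 completes the 13 down.
R2C4 = 16 − 9 = 7 completes the 16 down.
R1C1 = 26 − 18 = 8 completes the 26 across.
R2C1 = 22 − 16 = 6 completes the 22 across.

6, 1, 8, 7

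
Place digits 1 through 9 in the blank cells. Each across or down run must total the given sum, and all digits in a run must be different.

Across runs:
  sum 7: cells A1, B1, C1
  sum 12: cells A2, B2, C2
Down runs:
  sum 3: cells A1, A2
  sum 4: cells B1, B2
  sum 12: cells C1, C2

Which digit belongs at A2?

1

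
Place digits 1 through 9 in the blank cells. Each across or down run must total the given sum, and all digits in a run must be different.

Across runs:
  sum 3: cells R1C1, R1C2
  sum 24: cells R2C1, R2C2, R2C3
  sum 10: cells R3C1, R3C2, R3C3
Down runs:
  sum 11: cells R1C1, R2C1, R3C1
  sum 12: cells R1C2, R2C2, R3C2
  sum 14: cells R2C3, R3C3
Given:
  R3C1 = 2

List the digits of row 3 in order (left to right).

2, 3, 5

3 in 2 cells must be {1,2}; 24 in 3 cells must be {7,8,9}.
Given what's placed, R1C1 must be 1 to fit the 3 across and 11 down.
R1C2 = 3 − 1 = 2 completes the 3 across.
R2C1 = 11 − 3 = 8 completes the 11 down.
Given what's placed, R2C3 must be 9 to fit the 24 across and 14 down.
R3C3 = 14 − 9 = 5 completes the 14 down.
R2C2 = 24 − 17 = 7 completes the 24 across.
R3C2 = 10 − 7 = 3 completes the 10 across.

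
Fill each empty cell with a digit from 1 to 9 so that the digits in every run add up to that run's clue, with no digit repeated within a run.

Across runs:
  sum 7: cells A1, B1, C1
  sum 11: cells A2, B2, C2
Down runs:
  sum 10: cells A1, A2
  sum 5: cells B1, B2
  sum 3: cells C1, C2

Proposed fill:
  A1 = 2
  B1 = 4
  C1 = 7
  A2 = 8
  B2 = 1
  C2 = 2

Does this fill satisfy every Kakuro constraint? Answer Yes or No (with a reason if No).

No — the down run C1–C2 sums to 9, not 3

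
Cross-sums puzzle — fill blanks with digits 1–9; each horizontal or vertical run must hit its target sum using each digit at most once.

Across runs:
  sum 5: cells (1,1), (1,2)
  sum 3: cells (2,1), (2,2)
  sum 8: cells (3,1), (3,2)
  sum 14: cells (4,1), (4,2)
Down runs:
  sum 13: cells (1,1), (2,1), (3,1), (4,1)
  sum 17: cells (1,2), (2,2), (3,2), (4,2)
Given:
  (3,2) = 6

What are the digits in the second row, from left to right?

1 2

3 in 2 cells must be {1,2}.
(3,1) = 8 − 6 = 2 completes the 8 across.
(4,1) = 6: the only remaining digit allowed by both the 14 across and the 13 down.
(4,2) = 14 − 6 = 8 completes the 14 across.
Given what's placed, (2,1) must be 1 to fit the 3 across and 13 down.
(2,2) = 3 − 1 = 2 completes the 3 across.
(1,1) = 13 − 9 = 4 completes the 13 down.
(1,2) = 5 − 4 = 1 completes the 5 across.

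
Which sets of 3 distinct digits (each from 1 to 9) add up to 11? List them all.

{1,2,8}; {1,3,7}; {1,4,6}; {2,3,6}; {2,4,5}

3 distinct digits from 1–9 sum between 6 and 24.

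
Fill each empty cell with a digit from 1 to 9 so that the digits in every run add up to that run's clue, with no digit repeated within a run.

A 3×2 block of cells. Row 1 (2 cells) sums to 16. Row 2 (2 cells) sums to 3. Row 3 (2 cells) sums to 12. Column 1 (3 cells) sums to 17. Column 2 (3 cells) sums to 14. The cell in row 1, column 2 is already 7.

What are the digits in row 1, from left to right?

16 in 2 cells must be {7,9}; 3 in 2 cells must be {1,2}.
(1,1) = 16 − 7 = 9 completes the 16 across.
Nothing is forced directly, so branch on (2,1), whose candidates are 1 or 2. If (2,1) = 2: that forces (2,2) = 1, after which (3,1) would have to be in {3,4,5,7,8,9} for the 12 across but in {6} for the 17 down — contradiction. So (2,1) = 1.
(2,2) = 3 − 1 = 2 completes the 3 across.
(3,1) = 17 − 10 = 7 completes the 17 down.
(3,2) = 12 − 7 = 5 completes the 12 across.

9 7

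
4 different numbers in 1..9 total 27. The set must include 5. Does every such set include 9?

Yes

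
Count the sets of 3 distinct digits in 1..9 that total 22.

3 distinct digits from 1–9 sum between 6 and 24.
Enumerating: {5,8,9}, {6,7,9}.

2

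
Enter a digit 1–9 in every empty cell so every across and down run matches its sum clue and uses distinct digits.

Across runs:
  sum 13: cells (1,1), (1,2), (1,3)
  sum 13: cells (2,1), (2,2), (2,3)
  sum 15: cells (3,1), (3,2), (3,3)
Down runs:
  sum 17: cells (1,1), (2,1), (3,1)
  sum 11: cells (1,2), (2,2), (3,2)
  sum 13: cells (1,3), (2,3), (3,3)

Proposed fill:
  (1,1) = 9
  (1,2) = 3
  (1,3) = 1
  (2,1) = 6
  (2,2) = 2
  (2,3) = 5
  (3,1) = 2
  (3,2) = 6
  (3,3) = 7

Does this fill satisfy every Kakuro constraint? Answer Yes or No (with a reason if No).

Across: 9+3+1=13; 6+2+5=13; 2+6+7=15. Down: 9+6+2=17; 3+2+6=11; 1+5+7=13. No digit repeats within any run.

Yes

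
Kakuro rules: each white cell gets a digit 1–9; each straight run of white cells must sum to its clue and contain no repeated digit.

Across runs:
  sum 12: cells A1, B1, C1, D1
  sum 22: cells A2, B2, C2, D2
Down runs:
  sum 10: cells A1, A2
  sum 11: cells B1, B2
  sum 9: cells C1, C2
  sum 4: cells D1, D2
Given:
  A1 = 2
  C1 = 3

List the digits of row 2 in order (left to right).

8 5 6 3

4 in 2 cells must be {1,3}.
Given what's placed, B1 must be 6 to fit the 12 across and 11 down.
D1 = 12 − 11 = 1 completes the 12 across.
A2 = 10 − 2 = 8 completes the 10 down.
B2 = 11 − 6 = 5 completes the 11 down.
C2 = 9 − 3 = 6 completes the 9 down.
D2 = 22 − 19 = 3 completes the 22 across.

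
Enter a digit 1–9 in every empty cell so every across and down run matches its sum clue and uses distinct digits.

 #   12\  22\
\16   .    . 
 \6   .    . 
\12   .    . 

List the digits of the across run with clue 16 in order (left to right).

16 in 2 cells must be {7,9}.
The 6 across and the 22 down share only 5, so R2C2 = 5.
Given what's placed, R1C2 must be 9 to fit the 16 across and 22 down.
R2C1 = 6 − 5 = 1 completes the 6 across.
R3C2 = 22 − 14 = 8 completes the 22 down.
R1C1 = 16 − 9 = 7 completes the 16 across.
R3C1 = 12 − 8 = 4 completes the 12 across.

7 9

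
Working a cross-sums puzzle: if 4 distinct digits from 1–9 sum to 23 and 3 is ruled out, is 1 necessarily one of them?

Counterexample: {2,4,8,9} sums to 23 under that restriction without using 1.

No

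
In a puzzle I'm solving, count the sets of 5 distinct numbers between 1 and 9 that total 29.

5 distinct digits from 1–9 sum between 15 and 35.

8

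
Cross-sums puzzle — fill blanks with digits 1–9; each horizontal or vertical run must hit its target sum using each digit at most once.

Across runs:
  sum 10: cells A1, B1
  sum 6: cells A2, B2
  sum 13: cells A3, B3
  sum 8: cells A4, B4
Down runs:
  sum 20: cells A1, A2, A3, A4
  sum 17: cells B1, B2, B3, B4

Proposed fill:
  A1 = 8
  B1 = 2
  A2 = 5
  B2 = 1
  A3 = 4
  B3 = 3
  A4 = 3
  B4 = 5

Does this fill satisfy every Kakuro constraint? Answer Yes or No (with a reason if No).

No — the down run B1–B4 sums to 11, not 17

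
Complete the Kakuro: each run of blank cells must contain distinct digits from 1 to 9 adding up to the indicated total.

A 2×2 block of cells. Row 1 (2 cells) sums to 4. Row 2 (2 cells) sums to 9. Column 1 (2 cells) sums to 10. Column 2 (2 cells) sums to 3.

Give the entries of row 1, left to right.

4 in 2 cells must be {1,3}; 3 in 2 cells must be {1,2}.
The 4 across and the 3 down share only 1, so (1,2) = 1.
(2,2) = 3 − 1 = 2 completes the 3 down.
(1,1) = 4 − 1 = 3 completes the 4 across.
(2,1) = 9 − 2 = 7 completes the 9 across.

3 1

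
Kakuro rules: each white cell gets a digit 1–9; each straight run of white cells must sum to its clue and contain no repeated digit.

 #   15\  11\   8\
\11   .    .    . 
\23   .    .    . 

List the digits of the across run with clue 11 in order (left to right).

6 3 2

23 in 3 cells must be {6,8,9}.
The 23 across and the 8 down share only 6, so R2C3 = 6.
R1C3 = 8 − 6 = 2 completes the 8 down.
Nothing is forced directly, so branch on R1C1, whose candidates are 6 or 8. If R1C1 = 8: then R1C2 would have to be in {1} for the 11 across but in {2,3,4,5,6,7,8,9} for the 11 down — contradiction. So R1C1 = 6.
R1C2 = 11 − 8 = 3 completes the 11 across.
R2C1 = 15 − 6 = 9 completes the 15 down.
R2C2 = 23 − 15 = 8 completes the 23 across.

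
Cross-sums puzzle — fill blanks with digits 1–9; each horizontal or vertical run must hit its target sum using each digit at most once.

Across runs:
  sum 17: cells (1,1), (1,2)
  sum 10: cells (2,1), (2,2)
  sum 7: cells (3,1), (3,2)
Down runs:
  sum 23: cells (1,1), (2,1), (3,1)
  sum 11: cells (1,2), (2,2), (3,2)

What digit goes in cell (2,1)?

17 in 2 cells must be {8,9}; 23 in 3 cells must be {6,8,9}.
The 17 across and the 11 down share only 8, so (1,2) = 8.
The 7 across and the 23 down share only 6, so (3,1) = 6.
(3,2) = 7 − 6 = 1 completes the 7 across.
(1,1) = 17 − 8 = 9 completes the 17 across.
(2,1) = 23 − 15 = 8 completes the 23 down.
(2,2) = 10 − 8 = 2 completes the 10 across.

8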